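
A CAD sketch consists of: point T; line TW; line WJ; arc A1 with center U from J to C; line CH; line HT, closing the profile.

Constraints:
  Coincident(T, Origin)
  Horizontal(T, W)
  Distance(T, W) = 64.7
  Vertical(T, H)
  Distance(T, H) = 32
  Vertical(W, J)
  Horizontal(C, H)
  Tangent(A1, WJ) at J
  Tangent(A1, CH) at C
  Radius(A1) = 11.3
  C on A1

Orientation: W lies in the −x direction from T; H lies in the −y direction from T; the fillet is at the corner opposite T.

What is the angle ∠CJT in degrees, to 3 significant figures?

62.7°

The virtual corner opposite T is at (-64.7, -32.0). A1 meets WJ tangentially, so UJ is at right angles to WJ and the tangent condition forces UC to be normal to CH, with radius 11.3, so the center U sits 11.3 in from both sides at U = (-53.4, -20.7). That places the tangent points at J = (-64.7, -20.7) on WJ and C = (-53.4, -32.0) on CH. Then cos ∠CJT = JC·JT / (|JC||JT|), giving 62.7°.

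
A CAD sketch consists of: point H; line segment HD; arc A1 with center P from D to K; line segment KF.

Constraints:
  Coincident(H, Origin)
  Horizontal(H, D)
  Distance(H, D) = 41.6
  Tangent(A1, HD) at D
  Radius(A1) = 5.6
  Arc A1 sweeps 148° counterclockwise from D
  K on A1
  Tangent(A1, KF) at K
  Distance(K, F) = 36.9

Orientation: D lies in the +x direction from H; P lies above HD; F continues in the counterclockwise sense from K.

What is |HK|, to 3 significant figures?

45.8

H is at the origin; HD is horizontal with |HD| = 41.6 and D on the +x side, so D = (41.6, 0.00). The tangent condition forces PD to be normal to HD, so P = D + (0, 5.6) = (41.6, 5.60). On A1, D sits at bearing -90° from P; a 148° counterclockwise sweep puts K at bearing 58°, so K = P + 5.6·(cos 58°, sin 58°) = (44.6, 10.3). Then |HK| = |K − H| = 45.8.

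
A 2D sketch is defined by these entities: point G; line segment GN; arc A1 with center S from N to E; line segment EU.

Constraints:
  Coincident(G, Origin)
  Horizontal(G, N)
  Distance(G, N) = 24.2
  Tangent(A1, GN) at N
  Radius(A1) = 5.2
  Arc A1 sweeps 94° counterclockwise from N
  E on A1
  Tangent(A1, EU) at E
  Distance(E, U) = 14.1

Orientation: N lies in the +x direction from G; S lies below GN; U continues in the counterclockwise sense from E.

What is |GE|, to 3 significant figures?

19.8

G is at the origin; GN is horizontal with |GN| = 24.2 and N on the +x side, so N = (24.2, 0.00). The tangent condition forces SN to be normal to GN, so S = N + (0, -5.2) = (24.2, -5.20). On A1, N sits at bearing 90° from S; a 94° counterclockwise sweep puts E at bearing 184°, so E = S + 5.2·(cos 184°, sin 184°) = (19.0, -5.56). Then |GE| = |E − G| = 19.8.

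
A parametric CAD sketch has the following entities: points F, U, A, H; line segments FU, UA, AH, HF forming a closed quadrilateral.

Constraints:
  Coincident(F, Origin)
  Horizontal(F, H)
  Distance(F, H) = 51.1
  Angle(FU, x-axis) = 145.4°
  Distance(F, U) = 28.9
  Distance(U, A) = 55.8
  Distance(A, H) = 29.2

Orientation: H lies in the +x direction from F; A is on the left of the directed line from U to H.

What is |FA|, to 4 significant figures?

38.54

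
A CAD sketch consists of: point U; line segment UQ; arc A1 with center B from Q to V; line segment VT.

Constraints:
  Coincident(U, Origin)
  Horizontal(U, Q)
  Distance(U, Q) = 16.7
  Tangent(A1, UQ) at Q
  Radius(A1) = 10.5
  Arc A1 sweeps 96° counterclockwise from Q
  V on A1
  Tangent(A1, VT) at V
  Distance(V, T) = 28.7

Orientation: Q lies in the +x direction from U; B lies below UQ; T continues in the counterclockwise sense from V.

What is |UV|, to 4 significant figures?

13.18

Since A1 is tangent to UQ there, BQ ⟂ UQ, so B = Q + (0, -10.5) = (16.70, -10.50). On A1, Q sits at bearing 90° from B; a 96° counterclockwise sweep puts V at bearing 186°, so V = B + 10.5·(cos 186°, sin 186°) = (6.258, -11.60). Then |UV| = |V − U| = 13.18.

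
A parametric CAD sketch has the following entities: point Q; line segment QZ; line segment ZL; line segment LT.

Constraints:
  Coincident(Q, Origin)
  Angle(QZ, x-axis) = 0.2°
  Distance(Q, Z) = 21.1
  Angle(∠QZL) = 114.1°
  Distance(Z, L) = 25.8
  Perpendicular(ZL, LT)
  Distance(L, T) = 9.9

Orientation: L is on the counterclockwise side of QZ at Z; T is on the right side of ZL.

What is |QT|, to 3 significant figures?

45.1

Q is at the origin; QZ runs at 0.2° with length 21.1, so Z = 21.1·(cos 0.2°, sin 0.2°) = (21.1, 0.0737). ∠QZL = 114.1°, so ZL runs at 0.2° + (180° − 114.1°) = 66.1° from the x-axis; with |ZL| = 25.8, L = Z + 25.8·(cos 66.1°, sin 66.1°) = (31.6, 23.7). ZL is perpendicular to LT; with |LT| = 9.9 on the right of ZL, T = L + 9.9·(0.914, -0.405) = (40.6, 19.7). Then |QT| = |T − Q| = 45.1.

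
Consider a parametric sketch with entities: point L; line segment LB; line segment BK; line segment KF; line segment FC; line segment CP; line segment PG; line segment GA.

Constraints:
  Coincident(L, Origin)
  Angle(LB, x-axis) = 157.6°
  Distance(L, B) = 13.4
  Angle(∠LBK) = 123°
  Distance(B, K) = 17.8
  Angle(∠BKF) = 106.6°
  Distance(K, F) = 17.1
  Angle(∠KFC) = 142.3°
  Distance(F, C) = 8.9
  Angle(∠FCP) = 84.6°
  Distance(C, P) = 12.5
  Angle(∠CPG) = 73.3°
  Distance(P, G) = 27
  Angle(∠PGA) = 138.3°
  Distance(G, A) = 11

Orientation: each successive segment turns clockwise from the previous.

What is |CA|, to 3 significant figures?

32.0

L is at the origin; LB runs at 157.6° with length 13.4, so B = (-12.4, 5.11). ∠LBK = 123.0° gives BK at 101° from the x-axis; with |BK| = 17.8, K = (-15.7, 22.6). ∠BKF = 106.6° gives KF at 27.2° from the x-axis; with |KF| = 17.1, F = (-0.454, 30.4). ∠KFC = 142.3° gives FC at -10.5° from the x-axis; with |FC| = 8.9, C = (8.30, 28.8). ∠FCP = 84.6° gives CP at -106° from the x-axis; with |CP| = 12.5, P = (4.87, 16.8). ∠CPG = 73.3° gives PG at 147° from the x-axis; with |PG| = 27.0, G = (-17.9, 31.3). ∠PGA = 138.3° gives GA at 106° from the x-axis; with |GA| = 11.0, A = (-20.9, 41.9). Then |CA| = |A − C| = 32.0.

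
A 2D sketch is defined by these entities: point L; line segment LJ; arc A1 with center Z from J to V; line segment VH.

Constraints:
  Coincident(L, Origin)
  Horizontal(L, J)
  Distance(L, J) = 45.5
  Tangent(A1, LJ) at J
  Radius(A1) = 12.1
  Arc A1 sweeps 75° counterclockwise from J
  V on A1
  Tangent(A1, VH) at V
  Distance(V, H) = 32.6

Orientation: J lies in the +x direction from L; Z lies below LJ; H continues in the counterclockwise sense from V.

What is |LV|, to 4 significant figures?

34.98

Since A1 is tangent to LJ there, ZJ ⟂ LJ, so Z = J + (0, -12.1) = (45.50, -12.10). On A1, J sits at bearing 90° from Z; a 75° counterclockwise sweep puts V at bearing 165°, so V = Z + 12.1·(cos 165°, sin 165°) = (33.81, -8.968). Then |LV| = |V − L| = 34.98.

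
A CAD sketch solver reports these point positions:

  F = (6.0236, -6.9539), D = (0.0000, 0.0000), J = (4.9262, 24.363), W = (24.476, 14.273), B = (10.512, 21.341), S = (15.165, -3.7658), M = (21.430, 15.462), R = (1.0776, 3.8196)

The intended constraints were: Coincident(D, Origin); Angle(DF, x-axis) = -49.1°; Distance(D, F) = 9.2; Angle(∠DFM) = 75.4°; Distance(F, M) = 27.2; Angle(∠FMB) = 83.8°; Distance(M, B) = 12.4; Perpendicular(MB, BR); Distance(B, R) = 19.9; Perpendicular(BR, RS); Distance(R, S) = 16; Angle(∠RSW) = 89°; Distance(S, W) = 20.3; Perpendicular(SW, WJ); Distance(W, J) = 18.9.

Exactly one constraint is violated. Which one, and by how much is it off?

Distance(W, J) = 18.9 — off by 3.10.

D = (0.00, 0.00) ✓; DF at -49.10° ✓; |DF| = 9.200 ✓; ∠DFM = 75.40° ✓; |FM| = 27.20 ✓; ∠FMB = 83.80° ✓; |MB| = 12.40 ✓; ∠(MB, BR) = 90.00° ✓; |BR| = 19.90 ✓; ∠(BR, RS) = 90.00° ✓; |RS| = 16.00 ✓; ∠RSW = 89.00° ✓; |SW| = 20.30 ✓; ∠(SW, WJ) = 90.00° ✓; |WJ| = 22.00 ✗.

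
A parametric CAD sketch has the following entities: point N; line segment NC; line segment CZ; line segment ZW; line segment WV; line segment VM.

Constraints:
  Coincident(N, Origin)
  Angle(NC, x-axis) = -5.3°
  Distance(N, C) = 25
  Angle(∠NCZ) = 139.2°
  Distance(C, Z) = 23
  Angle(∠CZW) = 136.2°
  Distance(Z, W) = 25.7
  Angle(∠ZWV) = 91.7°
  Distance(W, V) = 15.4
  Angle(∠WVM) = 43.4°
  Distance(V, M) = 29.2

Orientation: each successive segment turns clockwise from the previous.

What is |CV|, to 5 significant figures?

42.761

N is at the origin; NC runs at -5.3° with length 25.0, so C = (24.893, -2.3093). ∠NCZ = 139.2° gives CZ at -46.100° from the x-axis; with |CZ| = 23.0, Z = (40.841, -18.882). ∠CZW = 136.2° gives ZW at -89.900° from the x-axis; with |ZW| = 25.7, W = (40.886, -44.582). ∠ZWV = 91.7° gives WV at -178.20° from the x-axis; with |WV| = 15.4, V = (25.494, -45.066). Then |CV| = |V − C| = 42.761.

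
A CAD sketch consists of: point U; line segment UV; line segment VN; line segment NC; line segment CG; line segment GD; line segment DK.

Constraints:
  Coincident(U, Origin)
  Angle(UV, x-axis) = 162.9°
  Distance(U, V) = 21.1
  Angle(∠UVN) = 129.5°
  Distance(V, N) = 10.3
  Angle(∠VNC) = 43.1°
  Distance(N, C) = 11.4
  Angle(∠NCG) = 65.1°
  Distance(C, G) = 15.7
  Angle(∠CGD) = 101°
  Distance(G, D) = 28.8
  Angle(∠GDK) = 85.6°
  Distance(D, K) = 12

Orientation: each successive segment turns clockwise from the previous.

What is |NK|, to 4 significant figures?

19.82

U is at the origin; UV runs at 162.9° with length 21.1, so V = (-20.17, 6.204). ∠UVN = 129.5° gives VN at 112.4° from the x-axis; with |VN| = 10.3, N = (-24.09, 15.73). ∠VNC = 43.1° gives NC at -24.50° from the x-axis; with |NC| = 11.4, C = (-13.72, 11.00). ∠NCG = 65.1° gives CG at -139.4° from the x-axis; with |CG| = 15.7, G = (-25.64, 0.7824). ∠CGD = 101.0° gives GD at 141.6° from the x-axis; with |GD| = 28.8, D = (-48.21, 18.67). ∠GDK = 85.6° gives DK at 47.20° from the x-axis; with |DK| = 12.0, K = (-40.06, 27.48). Then |NK| = |K − N| = 19.82.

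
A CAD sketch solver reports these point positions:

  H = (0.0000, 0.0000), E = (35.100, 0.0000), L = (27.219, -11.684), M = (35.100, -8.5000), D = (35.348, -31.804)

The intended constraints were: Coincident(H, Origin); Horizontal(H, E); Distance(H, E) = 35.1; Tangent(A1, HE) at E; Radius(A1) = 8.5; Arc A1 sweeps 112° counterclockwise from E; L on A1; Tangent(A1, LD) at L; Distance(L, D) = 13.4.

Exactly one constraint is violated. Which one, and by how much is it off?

Distance(L, D) = 13.4 — off by 8.30.

H = (0.00, 0.00) ✓; H.y = 0.00, E.y = 0.00 ✓; |HE| = 35.10 ✓; ∠(ME, EH) = 90.00° ✓; |ME| = 8.500 ✓; bearing(M→L) − bearing(M→E) = 112.0° ✓; |ML| = 8.500 ✓; ∠(ML, LD) = 90.00° ✓; |LD| = 21.70 ✗.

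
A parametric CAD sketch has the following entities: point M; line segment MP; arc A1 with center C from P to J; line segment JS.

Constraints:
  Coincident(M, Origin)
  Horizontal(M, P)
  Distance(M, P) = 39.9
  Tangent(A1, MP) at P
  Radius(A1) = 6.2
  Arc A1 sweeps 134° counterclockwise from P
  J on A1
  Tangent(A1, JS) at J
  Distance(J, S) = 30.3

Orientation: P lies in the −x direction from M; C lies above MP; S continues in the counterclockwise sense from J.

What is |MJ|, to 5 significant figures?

36.965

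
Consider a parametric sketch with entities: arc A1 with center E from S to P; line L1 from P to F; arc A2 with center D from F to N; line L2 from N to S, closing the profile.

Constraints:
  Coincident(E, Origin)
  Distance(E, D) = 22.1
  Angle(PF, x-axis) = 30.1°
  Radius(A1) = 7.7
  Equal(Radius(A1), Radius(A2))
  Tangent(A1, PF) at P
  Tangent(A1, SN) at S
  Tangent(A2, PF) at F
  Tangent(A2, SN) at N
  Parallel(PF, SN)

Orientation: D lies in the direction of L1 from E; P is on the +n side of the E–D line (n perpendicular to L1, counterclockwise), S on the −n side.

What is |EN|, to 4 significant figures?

23.40

The slot axis is L1's direction at 30.1°, so u = (cos 30.1°, sin 30.1°) = (0.8652, 0.5015) and n = (−sin 30.1°, cos 30.1°) = (-0.5015, 0.8652). E is at the origin and D lies 22.1 along u from E, so D = 22.1·u = (19.12, 11.08). Tangency of A1 to both parallel lines with radius 7.7 puts P and S at E ± 7.7·n: P = (-3.862, 6.662), S = (3.862, -6.662). Equal radii place F and N the same way about D: F = D + 7.7·n = (15.26, 17.75), N = D − 7.7·n = (22.98, 4.422). Then |EN| = |N − E| = 23.40.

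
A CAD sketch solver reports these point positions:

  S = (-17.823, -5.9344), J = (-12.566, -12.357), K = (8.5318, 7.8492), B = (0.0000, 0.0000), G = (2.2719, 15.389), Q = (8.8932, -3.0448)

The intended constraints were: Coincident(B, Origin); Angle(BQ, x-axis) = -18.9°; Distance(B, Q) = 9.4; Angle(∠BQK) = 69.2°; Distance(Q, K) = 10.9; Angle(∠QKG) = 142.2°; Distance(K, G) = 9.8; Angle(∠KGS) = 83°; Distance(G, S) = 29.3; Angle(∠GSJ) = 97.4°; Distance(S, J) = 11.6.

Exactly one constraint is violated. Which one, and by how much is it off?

Distance(S, J) = 11.6 — off by 3.30.

B = (0.00, 0.00) ✓; BQ at -18.90° ✓; |BQ| = 9.400 ✓; ∠BQK = 69.20° ✓; |QK| = 10.90 ✓; ∠QKG = 142.2° ✓; |KG| = 9.800 ✓; ∠KGS = 83.00° ✓; |GS| = 29.30 ✓; ∠GSJ = 97.40° ✓; |SJ| = 8.300 ✗.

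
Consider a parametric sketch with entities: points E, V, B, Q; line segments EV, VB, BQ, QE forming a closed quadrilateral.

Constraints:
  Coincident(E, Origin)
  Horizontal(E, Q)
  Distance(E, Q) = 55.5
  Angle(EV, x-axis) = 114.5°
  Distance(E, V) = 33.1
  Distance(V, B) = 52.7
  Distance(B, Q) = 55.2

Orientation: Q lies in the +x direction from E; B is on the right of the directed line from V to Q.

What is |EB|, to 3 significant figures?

19.9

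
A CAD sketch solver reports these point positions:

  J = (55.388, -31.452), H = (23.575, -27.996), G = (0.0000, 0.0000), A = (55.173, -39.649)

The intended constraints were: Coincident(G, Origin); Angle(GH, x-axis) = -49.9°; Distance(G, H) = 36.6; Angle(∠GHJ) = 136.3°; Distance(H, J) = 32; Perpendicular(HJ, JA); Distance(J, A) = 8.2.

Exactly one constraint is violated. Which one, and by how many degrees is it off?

Perpendicular(HJ, JA) — off by 4.70°.

G = (0.00, 0.00) ✓; GH at -49.90° ✓; |GH| = 36.60 ✓; ∠GHJ = 136.3° ✓; |HJ| = 32.00 ✓; ∠(HJ, JA) = 85.30° ✗; |JA| = 8.200 ✓.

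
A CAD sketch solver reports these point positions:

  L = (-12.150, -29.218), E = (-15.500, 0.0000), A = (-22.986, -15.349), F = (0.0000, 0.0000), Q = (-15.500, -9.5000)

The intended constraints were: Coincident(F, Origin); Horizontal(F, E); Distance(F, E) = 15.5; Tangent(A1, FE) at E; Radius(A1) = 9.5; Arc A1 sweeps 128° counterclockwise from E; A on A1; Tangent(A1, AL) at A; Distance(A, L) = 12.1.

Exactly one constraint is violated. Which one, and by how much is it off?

Distance(A, L) = 12.1 — off by 5.50.

F = (0.00, 0.00) ✓; F.y = 0.00, E.y = 0.00 ✓; |FE| = 15.50 ✓; ∠(QE, EF) = 90.00° ✓; |QE| = 9.500 ✓; bearing(Q→A) − bearing(Q→E) = 128.0° ✓; |QA| = 9.500 ✓; ∠(QA, AL) = 90.00° ✓; |AL| = 17.60 ✗.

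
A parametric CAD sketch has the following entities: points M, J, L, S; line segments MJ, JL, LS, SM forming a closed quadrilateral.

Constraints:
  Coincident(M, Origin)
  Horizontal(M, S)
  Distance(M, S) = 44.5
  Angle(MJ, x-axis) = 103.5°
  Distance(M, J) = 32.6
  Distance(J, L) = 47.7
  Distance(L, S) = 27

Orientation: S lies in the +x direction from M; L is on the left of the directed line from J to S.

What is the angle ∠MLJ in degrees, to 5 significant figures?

39.885°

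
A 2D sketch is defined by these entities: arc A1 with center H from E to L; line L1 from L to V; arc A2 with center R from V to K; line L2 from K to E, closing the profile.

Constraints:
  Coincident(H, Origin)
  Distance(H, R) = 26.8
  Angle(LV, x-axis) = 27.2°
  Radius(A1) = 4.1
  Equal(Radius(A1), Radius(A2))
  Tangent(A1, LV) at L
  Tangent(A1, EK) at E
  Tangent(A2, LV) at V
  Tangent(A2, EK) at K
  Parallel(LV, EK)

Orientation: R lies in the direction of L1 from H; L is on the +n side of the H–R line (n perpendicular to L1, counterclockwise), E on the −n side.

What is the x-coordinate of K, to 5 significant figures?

25.710

The slot axis is L1's direction at 27.2°, so u = (cos 27.2°, sin 27.2°) = (0.88942, 0.45710) and n = (−sin 27.2°, cos 27.2°) = (-0.45710, 0.88942). H is at the origin and R lies 26.8 along u from H, so R = 26.8·u = (23.836, 12.250). Tangency of A1 to both parallel lines with radius 4.1 puts L and E at H ± 4.1·n: L = (-1.8741, 3.6466), E = (1.8741, -3.6466). Equal radii place V and K the same way about R: V = R + 4.1·n = (21.962, 15.897), K = R − 4.1·n = (25.710, 8.6036). So K.x = 25.710.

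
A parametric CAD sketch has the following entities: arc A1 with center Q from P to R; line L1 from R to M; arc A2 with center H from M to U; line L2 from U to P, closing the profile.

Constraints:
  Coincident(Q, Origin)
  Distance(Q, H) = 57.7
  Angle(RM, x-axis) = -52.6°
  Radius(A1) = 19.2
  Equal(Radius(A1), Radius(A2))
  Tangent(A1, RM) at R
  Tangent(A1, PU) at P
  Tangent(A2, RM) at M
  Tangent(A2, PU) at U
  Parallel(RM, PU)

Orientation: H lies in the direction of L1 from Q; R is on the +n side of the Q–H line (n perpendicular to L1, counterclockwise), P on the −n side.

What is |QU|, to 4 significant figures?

60.81

The slot axis is L1's direction at -52.6°, so u = (cos -52.6°, sin -52.6°) = (0.6074, -0.7944) and n = (−sin -52.6°, cos -52.6°) = (0.7944, 0.6074). Q is at the origin and H lies 57.7 along u from Q, so H = 57.7·u = (35.05, -45.84). Tangency of A1 to both parallel lines with radius 19.2 puts R and P at Q ± 19.2·n: R = (15.25, 11.66), P = (-15.25, -11.66). Equal radii place M and U the same way about H: M = H + 19.2·n = (50.30, -34.18), U = H − 19.2·n = (19.79, -57.50). Then |QU| = |U − Q| = 60.81.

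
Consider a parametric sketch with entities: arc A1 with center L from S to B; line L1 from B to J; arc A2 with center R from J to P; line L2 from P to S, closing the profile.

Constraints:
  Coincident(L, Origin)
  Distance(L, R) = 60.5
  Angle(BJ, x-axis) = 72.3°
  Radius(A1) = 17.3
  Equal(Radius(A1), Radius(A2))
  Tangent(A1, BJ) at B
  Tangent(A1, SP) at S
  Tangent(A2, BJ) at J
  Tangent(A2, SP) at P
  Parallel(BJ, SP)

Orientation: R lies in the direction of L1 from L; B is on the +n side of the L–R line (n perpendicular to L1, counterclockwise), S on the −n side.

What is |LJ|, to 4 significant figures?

62.92

The slot axis is L1's direction at 72.3°, so u = (cos 72.3°, sin 72.3°) = (0.3040, 0.9527) and n = (−sin 72.3°, cos 72.3°) = (-0.9527, 0.3040). L is at the origin and R lies 60.5 along u from L, so R = 60.5·u = (18.39, 57.64). Tangency of A1 to both parallel lines with radius 17.3 puts B and S at L ± 17.3·n: B = (-16.48, 5.260), S = (16.48, -5.260). Equal radii place J and P the same way about R: J = R + 17.3·n = (1.913, 62.90), P = R − 17.3·n = (34.88, 52.38). Then |LJ| = |J − L| = 62.92.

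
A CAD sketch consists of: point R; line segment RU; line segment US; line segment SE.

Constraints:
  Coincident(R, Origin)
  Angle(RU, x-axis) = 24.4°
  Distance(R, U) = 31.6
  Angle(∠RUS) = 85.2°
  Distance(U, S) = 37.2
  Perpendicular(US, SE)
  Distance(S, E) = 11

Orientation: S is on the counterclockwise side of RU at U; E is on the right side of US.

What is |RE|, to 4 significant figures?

54.77

R is at the origin; RU runs at 24.4° with length 31.6, so U = 31.6·(cos 24.4°, sin 24.4°) = (28.78, 13.05). ∠RUS = 85.2°, so US runs at 24.4° + (180° − 85.2°) = 119.2° from the x-axis; with |US| = 37.2, S = U + 37.2·(cos 119.2°, sin 119.2°) = (10.63, 45.53). US ⟂ SE; with |SE| = 11.0 on the right of US, E = S + 11.0·(0.8729, 0.4879) = (20.23, 50.89). Then |RE| = |E − R| = 54.77.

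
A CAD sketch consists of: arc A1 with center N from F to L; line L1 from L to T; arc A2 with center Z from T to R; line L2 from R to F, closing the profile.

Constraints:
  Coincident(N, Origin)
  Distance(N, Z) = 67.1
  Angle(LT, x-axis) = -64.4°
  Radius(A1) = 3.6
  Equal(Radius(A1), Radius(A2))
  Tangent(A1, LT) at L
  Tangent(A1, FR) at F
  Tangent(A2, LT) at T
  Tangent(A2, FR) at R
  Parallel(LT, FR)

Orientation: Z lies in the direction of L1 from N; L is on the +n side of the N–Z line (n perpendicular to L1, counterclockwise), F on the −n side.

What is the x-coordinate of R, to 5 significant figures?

25.746

The slot axis is L1's direction at -64.4°, so u = (cos -64.4°, sin -64.4°) = (0.43209, -0.90183) and n = (−sin -64.4°, cos -64.4°) = (0.90183, 0.43209). N is at the origin and Z lies 67.1 along u from N, so Z = 67.1·u = (28.993, -60.513). Tangency of A1 to both parallel lines with radius 3.6 puts L and F at N ± 3.6·n: L = (3.2466, 1.5555), F = (-3.2466, -1.5555). Equal radii place T and R the same way about Z: T = Z + 3.6·n = (32.240, -58.957), R = Z − 3.6·n = (25.746, -62.068). So R.x = 25.746.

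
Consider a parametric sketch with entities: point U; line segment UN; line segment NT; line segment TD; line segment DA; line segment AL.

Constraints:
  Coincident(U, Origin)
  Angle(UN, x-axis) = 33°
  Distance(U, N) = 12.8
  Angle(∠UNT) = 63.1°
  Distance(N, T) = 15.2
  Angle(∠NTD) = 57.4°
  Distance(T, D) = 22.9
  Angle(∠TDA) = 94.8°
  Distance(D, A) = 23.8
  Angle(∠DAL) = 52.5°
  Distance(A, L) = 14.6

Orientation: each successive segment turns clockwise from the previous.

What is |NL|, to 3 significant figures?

5.35

U is at the origin; UN runs at 33.0° with length 12.8, so N = (10.7, 6.97). ∠UNT = 63.1° gives NT at -83.9° from the x-axis; with |NT| = 15.2, T = (12.4, -8.14). ∠NTD = 57.4° gives TD at 154° from the x-axis; with |TD| = 22.9, D = (-8.14, 2.08). ∠TDA = 94.8° gives DA at 68.3° from the x-axis; with |DA| = 23.8, A = (0.656, 24.2). ∠DAL = 52.5° gives AL at -59.2° from the x-axis; with |AL| = 14.6, L = (8.13, 11.6). Then |NL| = |L − N| = 5.35.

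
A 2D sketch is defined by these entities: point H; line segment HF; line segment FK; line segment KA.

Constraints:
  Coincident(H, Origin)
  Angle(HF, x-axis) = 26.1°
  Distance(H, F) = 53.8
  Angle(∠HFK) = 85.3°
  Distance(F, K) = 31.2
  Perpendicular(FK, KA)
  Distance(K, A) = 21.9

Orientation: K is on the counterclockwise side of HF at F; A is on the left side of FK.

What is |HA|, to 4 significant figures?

41.52

H is at the origin; HF runs at 26.1° with length 53.8, so F = 53.8·(cos 26.1°, sin 26.1°) = (48.31, 23.67). ∠HFK = 85.3°, so FK runs at 26.1° + (180° − 85.3°) = 120.8° from the x-axis; with |FK| = 31.2, K = F + 31.2·(cos 120.8°, sin 120.8°) = (32.34, 50.47). FK ⟂ KA; with |KA| = 21.9 on the left of FK, A = K + 21.9·(-0.8590, -0.5120) = (13.53, 39.25). Then |HA| = |A − H| = 41.52.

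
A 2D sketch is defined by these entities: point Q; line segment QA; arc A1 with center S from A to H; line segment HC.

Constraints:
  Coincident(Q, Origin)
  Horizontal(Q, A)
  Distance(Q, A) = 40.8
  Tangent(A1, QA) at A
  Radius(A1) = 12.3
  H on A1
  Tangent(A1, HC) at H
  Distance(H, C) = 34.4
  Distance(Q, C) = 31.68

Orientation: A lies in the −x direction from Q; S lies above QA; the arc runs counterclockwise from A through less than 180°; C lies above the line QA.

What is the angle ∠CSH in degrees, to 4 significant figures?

70.33°

Checks: Q = (0.00, 0.00) ✓; Q.y = 0.00, A.y = 0.00 ✓; |SH| = 12.30 ✓; ∠(SH, HC) = 90.00° ✓; |HC| = 34.40 ✓; |QC| = 31.68 ✓.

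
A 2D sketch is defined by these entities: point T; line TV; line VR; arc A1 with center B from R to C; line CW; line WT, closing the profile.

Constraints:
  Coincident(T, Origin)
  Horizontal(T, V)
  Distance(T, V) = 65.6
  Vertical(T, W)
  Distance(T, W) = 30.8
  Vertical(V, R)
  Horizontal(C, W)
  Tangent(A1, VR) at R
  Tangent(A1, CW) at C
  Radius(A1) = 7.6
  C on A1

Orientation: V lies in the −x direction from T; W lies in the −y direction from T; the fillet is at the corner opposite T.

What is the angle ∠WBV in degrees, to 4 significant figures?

115.6°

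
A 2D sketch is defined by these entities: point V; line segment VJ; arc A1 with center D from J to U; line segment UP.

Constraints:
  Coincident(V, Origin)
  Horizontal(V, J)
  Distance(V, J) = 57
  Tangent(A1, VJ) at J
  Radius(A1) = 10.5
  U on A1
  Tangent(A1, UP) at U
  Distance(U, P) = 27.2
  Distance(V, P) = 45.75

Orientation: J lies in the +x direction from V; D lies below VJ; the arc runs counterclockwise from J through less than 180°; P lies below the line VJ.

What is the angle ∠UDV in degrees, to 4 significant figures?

17.66°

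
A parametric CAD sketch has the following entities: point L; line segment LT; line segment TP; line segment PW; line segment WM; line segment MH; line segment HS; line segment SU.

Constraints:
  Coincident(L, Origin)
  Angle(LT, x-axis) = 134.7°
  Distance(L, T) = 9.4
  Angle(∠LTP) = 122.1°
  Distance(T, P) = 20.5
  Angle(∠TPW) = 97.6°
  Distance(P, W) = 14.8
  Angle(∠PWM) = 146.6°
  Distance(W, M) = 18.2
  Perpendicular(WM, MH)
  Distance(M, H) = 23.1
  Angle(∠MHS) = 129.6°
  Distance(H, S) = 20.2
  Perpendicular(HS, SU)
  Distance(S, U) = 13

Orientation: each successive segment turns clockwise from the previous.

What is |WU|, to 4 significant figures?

26.57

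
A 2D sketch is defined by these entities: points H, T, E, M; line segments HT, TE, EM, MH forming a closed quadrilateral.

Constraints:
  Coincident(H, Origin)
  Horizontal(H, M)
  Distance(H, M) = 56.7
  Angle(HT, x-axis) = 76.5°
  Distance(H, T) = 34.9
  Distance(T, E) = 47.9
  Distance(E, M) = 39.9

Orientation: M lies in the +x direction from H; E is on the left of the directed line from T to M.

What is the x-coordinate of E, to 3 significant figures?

55.7

H is at the origin; HM is horizontal with |HM| = 56.7 and M in +x, so M = (56.7, 0). HT runs at 76.5° with |HT| = 34.9, so T = (8.15, 33.9). E is determined by |TE| = 47.9 and |EM| = 39.9 together: it lies at the intersection of circle(T, 47.9) and circle(M, 39.9). With |TM| = 59.2, the foot of the radical line on TM is 35.5 from T and the perpendicular offset is √(47.9² − 35.5²) = 32.1. Taking the left-of-TM solution: E = (55.7, 39.9).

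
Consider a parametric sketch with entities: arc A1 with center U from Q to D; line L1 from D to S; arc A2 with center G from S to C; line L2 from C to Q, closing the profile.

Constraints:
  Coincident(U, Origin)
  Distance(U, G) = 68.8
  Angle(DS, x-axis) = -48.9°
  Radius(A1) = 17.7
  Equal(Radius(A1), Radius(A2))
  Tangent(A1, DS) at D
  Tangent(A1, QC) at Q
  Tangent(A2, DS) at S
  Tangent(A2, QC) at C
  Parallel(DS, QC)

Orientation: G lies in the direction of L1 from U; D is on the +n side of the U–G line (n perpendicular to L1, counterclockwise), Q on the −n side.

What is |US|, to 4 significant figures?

71.04

The slot axis is L1's direction at -48.9°, so u = (cos -48.9°, sin -48.9°) = (0.6574, -0.7536) and n = (−sin -48.9°, cos -48.9°) = (0.7536, 0.6574). U is at the origin and G lies 68.8 along u from U, so G = 68.8·u = (45.23, -51.85). Tangency of A1 to both parallel lines with radius 17.7 puts D and Q at U ± 17.7·n: D = (13.34, 11.64), Q = (-13.34, -11.64). Equal radii place S and C the same way about G: S = G + 17.7·n = (58.57, -40.21), C = G − 17.7·n = (31.89, -63.48). Then |US| = |S − U| = 71.04.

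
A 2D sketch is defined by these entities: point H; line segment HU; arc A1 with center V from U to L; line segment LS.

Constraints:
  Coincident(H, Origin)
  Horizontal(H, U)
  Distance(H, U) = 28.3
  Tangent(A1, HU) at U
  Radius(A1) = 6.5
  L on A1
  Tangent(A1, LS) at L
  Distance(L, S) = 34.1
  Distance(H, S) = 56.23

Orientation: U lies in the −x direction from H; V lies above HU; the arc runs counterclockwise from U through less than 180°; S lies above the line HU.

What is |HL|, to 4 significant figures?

24.81

Checks: |VL| = 6.500 ✓; ∠(VL, LS) = 90.00° ✓; |LS| = 34.10 ✓; |HS| = 56.23 ✓.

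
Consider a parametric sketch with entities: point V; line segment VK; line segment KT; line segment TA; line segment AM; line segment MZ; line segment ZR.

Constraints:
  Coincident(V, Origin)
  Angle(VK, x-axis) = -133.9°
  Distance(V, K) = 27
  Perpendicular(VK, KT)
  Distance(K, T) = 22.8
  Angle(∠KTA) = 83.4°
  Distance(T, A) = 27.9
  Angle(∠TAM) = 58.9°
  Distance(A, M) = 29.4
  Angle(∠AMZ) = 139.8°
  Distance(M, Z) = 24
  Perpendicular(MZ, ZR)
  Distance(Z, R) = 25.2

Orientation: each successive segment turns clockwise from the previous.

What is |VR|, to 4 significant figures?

48.70

V is at the origin; VK runs at -133.9° with length 27.0, so K = (-18.72, -19.45). VK ⟂ KT, so KT runs at 136.1°; with |KT| = 22.8, T = (-35.15, -3.645). ∠KTA = 83.4° gives TA at 39.50° from the x-axis; with |TA| = 27.9, A = (-13.62, 14.10). ∠TAM = 58.9° gives AM at -81.60° from the x-axis; with |AM| = 29.4, M = (-9.327, -14.98). ∠AMZ = 139.8° gives MZ at -121.8° from the x-axis; with |MZ| = 24.0, Z = (-21.97, -35.38). MZ ⟂ ZR, so ZR runs at 148.2°; with |ZR| = 25.2, R = (-43.39, -22.10). Then |VR| = |R − V| = 48.70.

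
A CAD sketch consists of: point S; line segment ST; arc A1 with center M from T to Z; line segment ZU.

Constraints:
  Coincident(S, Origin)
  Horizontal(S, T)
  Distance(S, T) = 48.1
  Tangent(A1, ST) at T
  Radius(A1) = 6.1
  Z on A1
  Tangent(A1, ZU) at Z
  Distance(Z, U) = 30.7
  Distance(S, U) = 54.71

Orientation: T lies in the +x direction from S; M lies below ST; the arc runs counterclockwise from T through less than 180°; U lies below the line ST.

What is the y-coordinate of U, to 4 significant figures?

-36.52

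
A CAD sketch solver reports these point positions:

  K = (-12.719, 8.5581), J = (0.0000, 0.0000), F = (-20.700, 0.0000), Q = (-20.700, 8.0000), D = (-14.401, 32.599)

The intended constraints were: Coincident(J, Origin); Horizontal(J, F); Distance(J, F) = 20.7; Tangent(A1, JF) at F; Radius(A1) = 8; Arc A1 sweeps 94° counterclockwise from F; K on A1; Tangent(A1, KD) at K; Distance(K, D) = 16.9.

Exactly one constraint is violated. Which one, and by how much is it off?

Distance(K, D) = 16.9 — off by 7.20.

J = (0.00, 0.00) ✓; J.y = 0.00, F.y = 0.00 ✓; |JF| = 20.70 ✓; ∠(QF, FJ) = 90.00° ✓; |QF| = 8.000 ✓; bearing(Q→K) − bearing(Q→F) = 94.00° ✓; |QK| = 8.000 ✓; ∠(QK, KD) = 90.00° ✓; |KD| = 24.10 ✗.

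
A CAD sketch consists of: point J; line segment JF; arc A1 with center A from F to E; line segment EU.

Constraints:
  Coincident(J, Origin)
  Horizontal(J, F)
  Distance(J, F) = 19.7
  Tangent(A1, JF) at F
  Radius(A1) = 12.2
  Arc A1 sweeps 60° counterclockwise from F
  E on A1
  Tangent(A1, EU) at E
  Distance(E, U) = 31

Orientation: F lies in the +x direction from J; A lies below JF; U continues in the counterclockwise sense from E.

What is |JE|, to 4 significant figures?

10.98

The tangent condition forces AF to be normal to JF, so A = F + (0, -12.2) = (19.70, -12.20). On A1, F sits at bearing 90° from A; a 60° counterclockwise sweep puts E at bearing 150°, so E = A + 12.2·(cos 150°, sin 150°) = (9.134, -6.100). Then |JE| = |E − J| = 10.98.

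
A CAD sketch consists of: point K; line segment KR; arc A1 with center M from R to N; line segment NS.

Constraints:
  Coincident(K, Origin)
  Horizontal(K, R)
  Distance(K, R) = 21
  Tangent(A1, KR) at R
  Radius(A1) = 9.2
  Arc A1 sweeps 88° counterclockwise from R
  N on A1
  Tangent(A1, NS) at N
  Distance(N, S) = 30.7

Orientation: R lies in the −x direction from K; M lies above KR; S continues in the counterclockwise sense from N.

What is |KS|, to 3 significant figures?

41.0

On A1, R sits at bearing -90° from M; an 88° counterclockwise sweep puts N at bearing -2°, so N = M + 9.2·(cos -2°, sin -2°) = (-11.8, 8.88). The tangent condition forces MN to be normal to NS, so NS runs along (−sin -2°, cos -2°); with |NS| = 30.7, S = (-10.7, 39.6). Then |KS| = |S − K| = 41.0.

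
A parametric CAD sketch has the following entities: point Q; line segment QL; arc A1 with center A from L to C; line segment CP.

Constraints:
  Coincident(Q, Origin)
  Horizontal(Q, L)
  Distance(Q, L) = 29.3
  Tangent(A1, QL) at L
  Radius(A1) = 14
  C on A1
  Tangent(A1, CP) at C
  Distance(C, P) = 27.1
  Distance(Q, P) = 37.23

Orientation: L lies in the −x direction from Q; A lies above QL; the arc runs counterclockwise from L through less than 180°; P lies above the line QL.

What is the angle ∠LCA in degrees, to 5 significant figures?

52.906°

Q is at the origin; Q and L share the same y with |QL| = 29.3 and L on the −x side, so L = (-29.300, 0.0000). Since A1 is tangent to QL there, AL ⟂ QL, so A = L + (0, 14) = (-29.300, 14.000). Since AC ⟂ CP (tangency), |AP| = √(14.0² + 27.1²) = 30.503 regardless of where C sits on A1. So P lies on both circle(Q, 37.23) and circle(A, 30.503); the above-QL intersection is P = (-8.4452, 36.260). C is the foot of the tangent from P: C = (-15.830, 10.185).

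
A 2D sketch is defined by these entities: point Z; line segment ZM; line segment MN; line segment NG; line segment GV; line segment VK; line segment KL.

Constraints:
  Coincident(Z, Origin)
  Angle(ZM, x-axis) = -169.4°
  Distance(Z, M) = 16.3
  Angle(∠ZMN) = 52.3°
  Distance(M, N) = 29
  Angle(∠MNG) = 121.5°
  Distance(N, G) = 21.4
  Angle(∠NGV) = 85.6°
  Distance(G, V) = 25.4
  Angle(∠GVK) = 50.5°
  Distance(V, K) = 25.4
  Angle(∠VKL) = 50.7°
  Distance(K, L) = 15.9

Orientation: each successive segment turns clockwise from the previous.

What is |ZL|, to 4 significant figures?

23.37

Z is at the origin; ZM runs at -169.4° with length 16.3, so M = (-16.02, -2.998). ∠ZMN = 52.3° gives MN at 62.90° from the x-axis; with |MN| = 29.0, N = (-2.811, 22.82). ∠MNG = 121.5° gives NG at 4.400° from the x-axis; with |NG| = 21.4, G = (18.53, 24.46). ∠NGV = 85.6° gives GV at -90.00° from the x-axis; with |GV| = 25.4, V = (18.53, -0.9404). ∠GVK = 50.5° gives VK at 140.5° from the x-axis; with |VK| = 25.4, K = (-1.073, 15.22). ∠VKL = 50.7° gives KL at 11.20° from the x-axis; with |KL| = 15.9, L = (14.52, 18.30). Then |ZL| = |L − Z| = 23.37.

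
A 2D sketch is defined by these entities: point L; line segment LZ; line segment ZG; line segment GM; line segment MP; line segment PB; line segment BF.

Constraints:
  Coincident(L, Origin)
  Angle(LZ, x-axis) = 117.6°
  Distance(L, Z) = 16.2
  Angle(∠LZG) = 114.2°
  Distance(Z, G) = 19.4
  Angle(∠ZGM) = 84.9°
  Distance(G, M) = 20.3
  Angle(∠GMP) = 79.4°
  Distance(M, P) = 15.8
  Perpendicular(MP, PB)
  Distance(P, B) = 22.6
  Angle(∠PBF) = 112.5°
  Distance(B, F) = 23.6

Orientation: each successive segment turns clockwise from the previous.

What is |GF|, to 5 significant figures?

15.205

The perpendicularity gives PB at right angles to MP, so PB runs at 126.10°; with |PB| = 22.6, B = (-6.8166, 24.631). ∠PBF = 112.5° gives BF at 58.600° from the x-axis; with |BF| = 23.6, F = (5.4793, 44.775). Then |GF| = |F − G| = 15.205.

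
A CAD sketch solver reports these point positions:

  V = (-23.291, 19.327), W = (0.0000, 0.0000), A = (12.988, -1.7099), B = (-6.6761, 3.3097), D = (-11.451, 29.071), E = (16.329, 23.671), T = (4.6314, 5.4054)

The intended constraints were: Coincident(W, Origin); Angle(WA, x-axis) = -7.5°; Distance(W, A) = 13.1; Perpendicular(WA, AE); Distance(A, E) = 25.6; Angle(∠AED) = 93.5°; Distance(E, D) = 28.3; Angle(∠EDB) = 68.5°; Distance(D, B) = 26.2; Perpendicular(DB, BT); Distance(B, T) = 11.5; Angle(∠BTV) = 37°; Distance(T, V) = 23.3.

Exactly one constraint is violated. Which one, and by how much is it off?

Distance(T, V) = 23.3 — off by 7.90.

W = (0.00, 0.00) ✓; WA at -7.500° ✓; |WA| = 13.10 ✓; ∠(WA, AE) = 90.00° ✓; |AE| = 25.60 ✓; ∠AED = 93.50° ✓; |ED| = 28.30 ✓; ∠EDB = 68.50° ✓; |DB| = 26.20 ✓; ∠(DB, BT) = 90.00° ✓; |BT| = 11.50 ✓; ∠BTV = 37.00° ✓; |TV| = 31.20 ✗.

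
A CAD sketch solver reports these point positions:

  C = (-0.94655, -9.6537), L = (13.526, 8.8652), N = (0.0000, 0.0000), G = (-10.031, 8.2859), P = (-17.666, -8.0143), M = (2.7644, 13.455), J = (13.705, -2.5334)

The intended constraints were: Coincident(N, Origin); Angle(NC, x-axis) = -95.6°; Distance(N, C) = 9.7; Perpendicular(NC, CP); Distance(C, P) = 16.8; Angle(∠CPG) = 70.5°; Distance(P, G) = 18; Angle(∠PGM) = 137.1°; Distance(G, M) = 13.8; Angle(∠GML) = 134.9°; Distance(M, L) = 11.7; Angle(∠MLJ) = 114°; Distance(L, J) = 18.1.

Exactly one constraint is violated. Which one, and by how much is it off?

Distance(L, J) = 18.1 — off by 6.70.

N = (0.00, 0.00) ✓; NC at -95.60° ✓; |NC| = 9.700 ✓; ∠(NC, CP) = 90.00° ✓; |CP| = 16.80 ✓; ∠CPG = 70.50° ✓; |PG| = 18.00 ✓; ∠PGM = 137.1° ✓; |GM| = 13.80 ✓; ∠GML = 134.9° ✓; |ML| = 11.70 ✓; ∠MLJ = 114.0° ✓; |LJ| = 11.40 ✗.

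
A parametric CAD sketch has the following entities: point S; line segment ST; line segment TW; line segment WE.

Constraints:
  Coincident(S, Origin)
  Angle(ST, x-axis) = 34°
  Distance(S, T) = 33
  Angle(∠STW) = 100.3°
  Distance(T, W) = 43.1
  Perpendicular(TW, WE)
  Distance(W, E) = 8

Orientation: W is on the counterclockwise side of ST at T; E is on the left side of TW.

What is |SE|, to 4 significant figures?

54.77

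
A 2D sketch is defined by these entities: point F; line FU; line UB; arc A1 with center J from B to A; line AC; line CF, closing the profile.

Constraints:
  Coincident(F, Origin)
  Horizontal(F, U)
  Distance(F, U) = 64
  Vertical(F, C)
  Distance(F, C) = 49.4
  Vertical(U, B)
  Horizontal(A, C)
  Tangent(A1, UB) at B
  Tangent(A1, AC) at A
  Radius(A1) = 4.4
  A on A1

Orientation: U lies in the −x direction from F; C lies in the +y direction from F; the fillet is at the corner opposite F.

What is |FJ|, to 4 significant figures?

74.68

F is at the origin; F and U share the same y with |FU| = 64.0 and U on the −x side, so U = (-64.00, 0.000). FC is vertical with |FC| = 49.4 and C on the +y side, so C = (0.000, 49.40). The virtual corner opposite F is at (-64.00, 49.40). The tangent condition forces JB to be normal to UB and A1 meets AC tangentially, so JA is at right angles to AC, with radius 4.4, so the center J sits 4.4 in from both sides at J = (-59.60, 45.00). Then |FJ| = |J − F| = 74.68.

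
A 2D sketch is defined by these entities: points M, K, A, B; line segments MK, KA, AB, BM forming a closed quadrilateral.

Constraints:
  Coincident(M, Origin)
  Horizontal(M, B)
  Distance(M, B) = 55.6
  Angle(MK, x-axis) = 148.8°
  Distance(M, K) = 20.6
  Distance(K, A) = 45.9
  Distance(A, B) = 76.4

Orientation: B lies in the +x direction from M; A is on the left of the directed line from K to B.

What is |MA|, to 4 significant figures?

52.87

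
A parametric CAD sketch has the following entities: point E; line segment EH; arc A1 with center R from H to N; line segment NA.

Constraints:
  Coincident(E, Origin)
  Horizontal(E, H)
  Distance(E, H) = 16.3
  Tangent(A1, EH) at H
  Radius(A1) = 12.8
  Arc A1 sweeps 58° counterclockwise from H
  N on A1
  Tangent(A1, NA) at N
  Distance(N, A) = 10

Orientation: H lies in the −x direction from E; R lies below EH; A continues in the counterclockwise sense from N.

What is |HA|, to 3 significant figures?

21.7

E is at the origin; EH is horizontal with |EH| = 16.3 and H on the −x side, so H = (-16.3, 0.00). Since A1 is tangent to EH there, RH ⟂ EH, so R = H + (0, -12.8) = (-16.3, -12.8). On A1, H sits at bearing 90° from R; a 58° counterclockwise sweep puts N at bearing 148°, so N = R + 12.8·(cos 148°, sin 148°) = (-27.2, -6.02). The tangent condition forces RN to be normal to NA, so NA runs along (−sin 148°, cos 148°); with |NA| = 10.0, A = (-32.5, -14.5). Then |HA| = |A − H| = 21.7.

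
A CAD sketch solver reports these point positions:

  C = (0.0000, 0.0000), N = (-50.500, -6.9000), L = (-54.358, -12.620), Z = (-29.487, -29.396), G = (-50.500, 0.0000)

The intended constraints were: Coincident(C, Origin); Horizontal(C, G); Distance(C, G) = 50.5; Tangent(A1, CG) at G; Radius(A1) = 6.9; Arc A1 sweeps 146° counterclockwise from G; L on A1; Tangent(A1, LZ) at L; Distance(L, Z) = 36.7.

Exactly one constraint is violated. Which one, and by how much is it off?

Distance(L, Z) = 36.7 — off by 6.70.

C = (0.00, 0.00) ✓; C.y = 0.00, G.y = 0.00 ✓; |CG| = 50.50 ✓; ∠(NG, GC) = 90.00° ✓; |NG| = 6.900 ✓; bearing(N→L) − bearing(N→G) = 146.0° ✓; |NL| = 6.899 ✓; ∠(NL, LZ) = 90.00° ✓; |LZ| = 30.00 ✗.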